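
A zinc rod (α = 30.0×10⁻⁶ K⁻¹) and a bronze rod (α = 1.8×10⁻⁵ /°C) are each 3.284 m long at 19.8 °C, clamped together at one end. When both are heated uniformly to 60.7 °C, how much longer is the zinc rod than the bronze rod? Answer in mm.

1.61 mm

ΔT = 40.9 K
zinc: ΔL = 30.0×10⁻⁶ × 3.284 m × 40.9 = 4.0295×10⁻³ m = 4.0295 mm
bronze: ΔL = 1.8×10⁻⁵ × 3.284 m × 40.9 = 2.4177×10⁻³ m = 2.4177 mm
difference = 4.0295 − 2.4177 = 1.6118 mm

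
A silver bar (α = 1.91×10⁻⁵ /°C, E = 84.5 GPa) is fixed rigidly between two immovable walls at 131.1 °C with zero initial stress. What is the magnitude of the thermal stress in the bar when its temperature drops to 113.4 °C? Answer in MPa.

σ = 28.6 MPa

Fully constrained: the free strain ε = αΔT is blocked, so σ = Eε = EαΔT.
|ΔT| = 17.7 K
σ = 84.5×10⁹ × 1.91×10⁻⁵ × 17.7 = 2.86×10⁷ Pa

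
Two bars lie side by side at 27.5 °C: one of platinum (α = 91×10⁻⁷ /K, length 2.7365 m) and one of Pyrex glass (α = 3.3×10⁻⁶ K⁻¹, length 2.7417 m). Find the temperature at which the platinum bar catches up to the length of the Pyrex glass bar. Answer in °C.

T = 355.5 °C

L₁(1 + α₁ΔT) = L₂(1 + α₂ΔT) ⇒ ΔT = (L₂ − L₁)/(α₁L₁ − α₂L₂)
L₂ − L₁ = 2.7417 − 2.7365 = 5.20×10⁻³ m
α₁L₁ − α₂L₂ = 91×10⁻⁷×2.7365 − 3.3×10⁻⁶×2.7417 = 1.585454×10⁻⁵ m/K
ΔT = 5.20×10⁻³ / 1.585454×10⁻⁵ = 327.982 K
T = 27.5 + 327.982 = 355.482 °C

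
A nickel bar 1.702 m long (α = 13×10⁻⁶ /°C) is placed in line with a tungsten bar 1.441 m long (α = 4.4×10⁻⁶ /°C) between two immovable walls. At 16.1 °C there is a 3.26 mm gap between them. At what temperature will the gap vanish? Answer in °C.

Gap closes when ΔL₁ + ΔL₂ = 3.26 mm = 3.26×10⁻³ m
(α₁L₁ + α₂L₂)ΔT = g
α₁L₁ + α₂L₂ = 13×10⁻⁶×1.702 + 4.4×10⁻⁶×1.441 = 2.84664×10⁻⁵ m/K
ΔT = 3.26×10⁻³ / 2.84664×10⁻⁵ = 114.52 K
T = 16.1 + 114.52 = 130.62 °C

T = 131 °C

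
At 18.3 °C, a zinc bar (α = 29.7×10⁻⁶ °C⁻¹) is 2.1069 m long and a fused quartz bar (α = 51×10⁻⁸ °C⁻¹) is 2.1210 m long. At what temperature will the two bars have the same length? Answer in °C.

T = 247.6 °C

Equal length when α₁L₁ΔT − α₂L₂ΔT = L₂ − L₁ = 1.41×10⁻² m
α₁L₁ = 6.257493×10⁻⁵, α₂L₂ = 1.08171×10⁻⁶ → Δ(αL) = 6.149322×10⁻⁵ m/K
ΔT = 1.41×10⁻² / 6.149322×10⁻⁵ = 229.294 K, so T = 18.3 + 229.294 = 247.594 °C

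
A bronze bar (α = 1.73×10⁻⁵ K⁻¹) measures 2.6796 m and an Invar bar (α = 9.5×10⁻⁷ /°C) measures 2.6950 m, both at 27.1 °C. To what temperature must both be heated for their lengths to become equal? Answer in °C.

T = 378.7 °C

L₁(1 + α₁ΔT) = L₂(1 + α₂ΔT) ⇒ ΔT = (L₂ − L₁)/(α₁L₁ − α₂L₂)
L₂ − L₁ = 2.6950 − 2.6796 = 1.54×10⁻² m
α₁L₁ − α₂L₂ = 1.73×10⁻⁵×2.6796 − 9.5×10⁻⁷×2.6950 = 4.379683×10⁻⁵ m/K
ΔT = 1.54×10⁻² / 4.379683×10⁻⁵ = 351.624 K
T = 27.1 + 351.624 = 378.724 °C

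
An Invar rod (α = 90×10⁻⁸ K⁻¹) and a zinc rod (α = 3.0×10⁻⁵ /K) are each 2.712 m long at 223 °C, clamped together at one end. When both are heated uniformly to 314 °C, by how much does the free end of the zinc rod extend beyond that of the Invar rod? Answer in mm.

ΔT = 91 K
Invar: ΔL = 90×10⁻⁸ × 2.712 m × 91 = 2.2211×10⁻⁴ m = 0.22211 mm
zinc: ΔL = 3.0×10⁻⁵ × 2.712 m × 91 = 7.4038×10⁻³ m = 7.4038 mm
difference = 7.4038 − 0.22211 = 7.18169 mm

7.18 mm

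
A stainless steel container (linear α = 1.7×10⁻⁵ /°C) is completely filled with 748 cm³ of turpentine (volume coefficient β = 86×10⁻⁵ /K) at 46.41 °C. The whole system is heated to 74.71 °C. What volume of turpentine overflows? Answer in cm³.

17.1 cm³

The container also expands: β_container ≈ 3α = 5.1×10⁻⁵ /K
Net overflow = V₀(β_liq − 3α_cont)ΔT
β − 3α = 8.60×10⁻⁴ − 5.1×10⁻⁵ = 8.09×10⁻⁴ /K; ΔT = 28.30 K
ΔV = 748 × 8.09×10⁻⁴ × 28.30 = 17.1 cm³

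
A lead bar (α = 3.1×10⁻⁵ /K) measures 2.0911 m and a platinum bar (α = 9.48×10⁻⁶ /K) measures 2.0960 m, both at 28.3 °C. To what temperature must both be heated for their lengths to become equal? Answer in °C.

Equal length when α₁L₁ΔT − α₂L₂ΔT = L₂ − L₁ = 4.90×10⁻³ m
α₁L₁ = 6.48241×10⁻⁵, α₂L₂ = 1.987008×10⁻⁵ → Δ(αL) = 4.495402×10⁻⁵ m/K
ΔT = 4.90×10⁻³ / 4.495402×10⁻⁵ = 109.000 K, so T = 28.3 + 109.000 = 137.300 °C

T = 137.3 °C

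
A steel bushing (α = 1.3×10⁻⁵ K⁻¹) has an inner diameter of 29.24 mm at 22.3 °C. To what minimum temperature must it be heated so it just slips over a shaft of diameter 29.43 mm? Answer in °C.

Required Δd = 29.43 − 29.24 = 0.19 mm
Δd = αd₀ΔT ⇒ ΔT = Δd/(αd₀) = 0.19 / (1.3×10⁻⁵ × 29.24) = 499.84 K
T_min = 22.3 + 499.84 = 522.14 °C

T = 522 °C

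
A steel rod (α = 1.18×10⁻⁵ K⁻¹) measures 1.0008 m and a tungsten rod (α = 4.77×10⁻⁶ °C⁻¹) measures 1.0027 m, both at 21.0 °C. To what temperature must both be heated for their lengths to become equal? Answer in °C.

Equal length when α₁L₁ΔT − α₂L₂ΔT = L₂ − L₁ = 1.90×10⁻³ m
α₁L₁ = 1.180944×10⁻⁵, α₂L₂ = 4.782879×10⁻⁶ → Δ(αL) = 7.026561×10⁻⁶ m/K
ΔT = 1.90×10⁻³ / 7.026561×10⁻⁶ = 270.403 K, so T = 21.0 + 270.403 = 291.403 °C

T = 291.4 °C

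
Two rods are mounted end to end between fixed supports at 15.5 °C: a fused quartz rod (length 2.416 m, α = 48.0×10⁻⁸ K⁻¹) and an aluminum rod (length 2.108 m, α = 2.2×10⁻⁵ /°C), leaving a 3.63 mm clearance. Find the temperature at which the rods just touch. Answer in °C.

α₁L₁ = 1.15968×10⁻⁶ m/K, α₂L₂ = 4.6376×10⁻⁵ m/K → total 4.753568×10⁻⁵ m/K
ΔT = g/(α₁L₁+α₂L₂) = 3.63×10⁻³ / 4.753568×10⁻⁵ = 76.364 K
T = 15.5 + 76.364 = 91.864 °C

T = 91.9 °C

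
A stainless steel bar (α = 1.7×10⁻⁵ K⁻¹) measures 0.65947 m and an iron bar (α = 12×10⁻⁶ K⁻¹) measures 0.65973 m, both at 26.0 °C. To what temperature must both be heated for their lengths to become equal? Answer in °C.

L₁(1 + α₁ΔT) = L₂(1 + α₂ΔT) ⇒ ΔT = (L₂ − L₁)/(α₁L₁ − α₂L₂)
L₂ − L₁ = 0.65973 − 0.65947 = 2.60×10⁻⁴ m
α₁L₁ − α₂L₂ = 1.7×10⁻⁵×0.65947 − 12×10⁻⁶×0.65973 = 3.29423×10⁻⁶ m/K
ΔT = 2.60×10⁻⁴ / 3.29423×10⁻⁶ = 78.926 K
T = 26.0 + 78.926 = 104.926 °C

T = 104.9 °C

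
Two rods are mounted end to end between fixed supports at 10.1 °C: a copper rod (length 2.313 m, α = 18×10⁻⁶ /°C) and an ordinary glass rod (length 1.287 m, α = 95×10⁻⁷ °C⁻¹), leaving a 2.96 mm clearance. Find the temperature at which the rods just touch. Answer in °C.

α₁L₁ = 4.1634×10⁻⁵ m/K, α₂L₂ = 1.22265×10⁻⁵ m/K → total 5.38605×10⁻⁵ m/K
ΔT = g/(α₁L₁+α₂L₂) = 2.96×10⁻³ / 5.38605×10⁻⁵ = 54.957 K
T = 10.1 + 54.957 = 65.057 °C

T = 65.1 °C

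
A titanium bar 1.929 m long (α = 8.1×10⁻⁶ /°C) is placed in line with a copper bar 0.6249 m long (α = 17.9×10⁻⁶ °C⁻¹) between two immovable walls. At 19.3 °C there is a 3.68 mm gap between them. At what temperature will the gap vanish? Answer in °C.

T = 157 °C

α₁L₁ = 1.56249×10⁻⁵ m/K, α₂L₂ = 1.118571×10⁻⁵ m/K → total 2.681061×10⁻⁵ m/K
ΔT = g/(α₁L₁+α₂L₂) = 3.68×10⁻³ / 2.681061×10⁻⁵ = 137.26 K
T = 19.3 + 137.26 = 156.56 °C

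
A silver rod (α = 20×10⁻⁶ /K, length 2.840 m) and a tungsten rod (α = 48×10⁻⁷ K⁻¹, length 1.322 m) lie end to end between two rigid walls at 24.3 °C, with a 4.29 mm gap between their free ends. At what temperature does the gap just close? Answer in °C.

T = 92.2 °C

α₁L₁ = 5.680×10⁻⁵ m/K, α₂L₂ = 6.3456×10⁻⁶ m/K → total 6.31456×10⁻⁵ m/K
ΔT = g/(α₁L₁+α₂L₂) = 4.29×10⁻³ / 6.31456×10⁻⁵ = 67.938 K
T = 24.3 + 67.938 = 92.238 °C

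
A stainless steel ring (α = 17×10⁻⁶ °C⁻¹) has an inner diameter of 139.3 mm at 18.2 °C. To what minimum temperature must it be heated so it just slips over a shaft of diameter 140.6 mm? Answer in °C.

T = 567 °C

Required Δd = 140.6 − 139.3 = 1.3 mm
Δd = αd₀ΔT ⇒ ΔT = Δd/(αd₀) = 1.3 / (17×10⁻⁶ × 139.3) = 548.96 K
T_min = 18.2 + 548.96 = 567.16 °C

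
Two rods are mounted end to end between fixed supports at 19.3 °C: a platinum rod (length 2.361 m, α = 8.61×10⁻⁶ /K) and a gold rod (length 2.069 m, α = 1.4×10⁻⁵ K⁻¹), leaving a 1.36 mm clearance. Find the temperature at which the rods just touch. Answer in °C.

T = 46.9 °C

α₁L₁ = 2.032821×10⁻⁵ m/K, α₂L₂ = 2.8966×10⁻⁵ m/K → total 4.929421×10⁻⁵ m/K
ΔT = g/(α₁L₁+α₂L₂) = 1.36×10⁻³ / 4.929421×10⁻⁵ = 27.589 K
T = 19.3 + 27.589 = 46.889 °C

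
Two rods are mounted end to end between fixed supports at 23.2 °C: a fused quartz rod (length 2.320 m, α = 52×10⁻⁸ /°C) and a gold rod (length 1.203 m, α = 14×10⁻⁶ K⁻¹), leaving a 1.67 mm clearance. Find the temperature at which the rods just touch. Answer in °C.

α₁L₁ = 1.2064×10⁻⁶ m/K, α₂L₂ = 1.6842×10⁻⁵ m/K → total 1.80484×10⁻⁵ m/K
ΔT = g/(α₁L₁+α₂L₂) = 1.67×10⁻³ / 1.80484×10⁻⁵ = 92.53 K
T = 23.2 + 92.53 = 115.73 °C

T = 116 °C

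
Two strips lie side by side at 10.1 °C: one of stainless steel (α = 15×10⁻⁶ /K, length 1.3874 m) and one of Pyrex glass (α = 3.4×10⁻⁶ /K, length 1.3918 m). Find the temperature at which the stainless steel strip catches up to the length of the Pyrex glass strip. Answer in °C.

T = 283.8 °C

L₁(1 + α₁ΔT) = L₂(1 + α₂ΔT) ⇒ ΔT = (L₂ − L₁)/(α₁L₁ − α₂L₂)
L₂ − L₁ = 1.3918 − 1.3874 = 4.40×10⁻³ m
α₁L₁ − α₂L₂ = 15×10⁻⁶×1.3874 − 3.4×10⁻⁶×1.3918 = 1.607888×10⁻⁵ m/K
ΔT = 4.40×10⁻³ / 1.607888×10⁻⁵ = 273.651 K
T = 10.1 + 273.651 = 283.751 °C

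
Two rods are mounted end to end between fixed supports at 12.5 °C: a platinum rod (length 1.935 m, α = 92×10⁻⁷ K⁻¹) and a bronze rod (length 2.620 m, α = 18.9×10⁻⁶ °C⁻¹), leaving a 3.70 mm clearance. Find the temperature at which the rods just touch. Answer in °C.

T = 67.5 °C

α₁L₁ = 1.7802×10⁻⁵ m/K, α₂L₂ = 4.9518×10⁻⁵ m/K → total 6.732×10⁻⁵ m/K
ΔT = g/(α₁L₁+α₂L₂) = 3.70×10⁻³ / 6.732×10⁻⁵ = 54.961 K
T = 12.5 + 54.961 = 67.461 °C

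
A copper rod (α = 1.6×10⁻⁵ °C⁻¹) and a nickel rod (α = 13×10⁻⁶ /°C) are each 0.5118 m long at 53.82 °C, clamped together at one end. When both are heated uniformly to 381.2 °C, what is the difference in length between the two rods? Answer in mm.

ΔT = 327.38 K
copper: ΔL = 1.6×10⁻⁵ × 0.5118 m × 327.38 = 2.6808×10⁻³ m = 2.6808 mm
nickel: ΔL = 13×10⁻⁶ × 0.5118 m × 327.38 = 2.1782×10⁻³ m = 2.1782 mm
difference = 2.6808 − 2.1782 = 0.5026 mm

0.503 mm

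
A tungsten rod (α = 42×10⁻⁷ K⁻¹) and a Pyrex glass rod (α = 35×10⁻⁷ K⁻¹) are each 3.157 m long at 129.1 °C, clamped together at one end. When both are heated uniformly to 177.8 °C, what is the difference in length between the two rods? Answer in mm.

ΔT = 48.7 K
tungsten: ΔL = 42×10⁻⁷ × 3.157 m × 48.7 = 6.4573×10⁻⁴ m = 0.64573 mm
Pyrex glass: ΔL = 35×10⁻⁷ × 3.157 m × 48.7 = 5.3811×10⁻⁴ m = 0.53811 mm
difference = 0.64573 − 0.53811 = 0.10762 mm

0.108 mm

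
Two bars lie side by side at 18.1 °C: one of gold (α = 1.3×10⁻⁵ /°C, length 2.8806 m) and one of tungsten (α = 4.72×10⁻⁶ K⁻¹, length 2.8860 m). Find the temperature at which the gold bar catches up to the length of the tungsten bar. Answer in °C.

T = 244.7 °C

L₁(1 + α₁ΔT) = L₂(1 + α₂ΔT) ⇒ ΔT = (L₂ − L₁)/(α₁L₁ − α₂L₂)
L₂ − L₁ = 2.8860 − 2.8806 = 5.40×10⁻³ m
α₁L₁ − α₂L₂ = 1.3×10⁻⁵×2.8806 − 4.72×10⁻⁶×2.8860 = 2.382588×10⁻⁵ m/K
ΔT = 5.40×10⁻³ / 2.382588×10⁻⁵ = 226.644 K
T = 18.1 + 226.644 = 244.744 °C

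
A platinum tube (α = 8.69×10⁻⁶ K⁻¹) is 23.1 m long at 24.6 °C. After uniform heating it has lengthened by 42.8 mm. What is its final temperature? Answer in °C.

T = 238 °C

ΔL = αL₀ΔT ⇒ ΔT = ΔL / (αL₀)
ΔT = 42.8×10⁻³ m / (8.69×10⁻⁶ × 23.1 m) = 213.21 K
T = 24.6 + 213.21 = 237.81 °C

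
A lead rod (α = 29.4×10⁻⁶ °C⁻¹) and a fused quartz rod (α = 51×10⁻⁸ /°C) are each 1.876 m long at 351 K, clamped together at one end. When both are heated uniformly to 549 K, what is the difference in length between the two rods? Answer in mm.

10.7 mm

ΔT = 198 K
lead: ΔL = 29.4×10⁻⁶ × 1.876 m × 198 = 1.0921×10⁻² m = 10.921 mm
fused quartz: ΔL = 51×10⁻⁸ × 1.876 m × 198 = 1.8944×10⁻⁴ m = 0.18944 mm
difference = 10.921 − 0.18944 = 10.73156 mm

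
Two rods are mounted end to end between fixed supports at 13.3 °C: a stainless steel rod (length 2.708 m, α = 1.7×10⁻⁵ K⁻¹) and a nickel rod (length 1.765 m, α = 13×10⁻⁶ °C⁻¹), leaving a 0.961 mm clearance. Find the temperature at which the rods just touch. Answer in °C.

T = 27.2 °C

Gap closes when ΔL₁ + ΔL₂ = 0.961 mm = 9.61×10⁻⁴ m
(α₁L₁ + α₂L₂)ΔT = g
α₁L₁ + α₂L₂ = 1.7×10⁻⁵×2.708 + 13×10⁻⁶×1.765 = 6.8981×10⁻⁵ m/K
ΔT = 9.61×10⁻⁴ / 6.8981×10⁻⁵ = 13.931 K
T = 13.3 + 13.931 = 27.231 °C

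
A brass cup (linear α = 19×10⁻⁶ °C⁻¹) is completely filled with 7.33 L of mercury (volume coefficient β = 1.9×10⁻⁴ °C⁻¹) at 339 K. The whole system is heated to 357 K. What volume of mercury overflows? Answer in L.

The cup also expands: β_container ≈ 3α = 5.7×10⁻⁵ /K
Net overflow = V₀(β_liq − 3α_cont)ΔT
β − 3α = 1.90×10⁻⁴ − 5.7×10⁻⁵ = 1.33×10⁻⁴ /K; ΔT = 18 K
ΔV = 7.33 × 1.33×10⁻⁴ × 18 = 0.0175 L

0.0175 L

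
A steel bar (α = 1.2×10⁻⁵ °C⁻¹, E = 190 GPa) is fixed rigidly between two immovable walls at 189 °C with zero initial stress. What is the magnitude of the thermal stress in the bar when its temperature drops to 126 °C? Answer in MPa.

σ = 144 MPa

Fully constrained: the free strain ε = αΔT is blocked, so σ = Eε = EαΔT.
|ΔT| = 63 K
σ = 190×10⁹ × 1.2×10⁻⁵ × 63 = 1.44×10⁸ Pa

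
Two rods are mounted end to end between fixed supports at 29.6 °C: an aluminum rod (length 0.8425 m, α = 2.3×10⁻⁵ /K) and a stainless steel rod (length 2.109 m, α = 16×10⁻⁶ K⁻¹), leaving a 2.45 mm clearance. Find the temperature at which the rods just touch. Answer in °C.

Gap closes when ΔL₁ + ΔL₂ = 2.45 mm = 2.45×10⁻³ m
(α₁L₁ + α₂L₂)ΔT = g
α₁L₁ + α₂L₂ = 2.3×10⁻⁵×0.8425 + 16×10⁻⁶×2.109 = 5.31215×10⁻⁵ m/K
ΔT = 2.45×10⁻³ / 5.31215×10⁻⁵ = 46.121 K
T = 29.6 + 46.121 = 75.721 °C

T = 75.7 °C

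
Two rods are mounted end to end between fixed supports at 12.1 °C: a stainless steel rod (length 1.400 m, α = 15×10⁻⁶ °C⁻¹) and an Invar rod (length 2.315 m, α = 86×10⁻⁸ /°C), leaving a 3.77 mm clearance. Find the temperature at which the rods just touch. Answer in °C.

α₁L₁ = 2.100×10⁻⁵ m/K, α₂L₂ = 1.9909×10⁻⁶ m/K → total 2.29909×10⁻⁵ m/K
ΔT = g/(α₁L₁+α₂L₂) = 3.77×10⁻³ / 2.29909×10⁻⁵ = 163.98 K
T = 12.1 + 163.98 = 176.08 °C

T = 176 °C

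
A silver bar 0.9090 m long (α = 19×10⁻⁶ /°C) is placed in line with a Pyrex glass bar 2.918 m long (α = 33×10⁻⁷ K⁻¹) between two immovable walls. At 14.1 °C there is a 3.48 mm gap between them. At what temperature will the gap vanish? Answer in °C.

α₁L₁ = 1.7271×10⁻⁵ m/K, α₂L₂ = 9.6294×10⁻⁶ m/K → total 2.69004×10⁻⁵ m/K
ΔT = g/(α₁L₁+α₂L₂) = 3.48×10⁻³ / 2.69004×10⁻⁵ = 129.37 K
T = 14.1 + 129.37 = 143.47 °C

T = 143 °C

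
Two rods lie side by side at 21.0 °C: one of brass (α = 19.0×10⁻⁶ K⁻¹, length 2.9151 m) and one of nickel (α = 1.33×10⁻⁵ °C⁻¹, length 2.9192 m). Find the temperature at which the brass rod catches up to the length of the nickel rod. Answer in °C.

Equal length when α₁L₁ΔT − α₂L₂ΔT = L₂ − L₁ = 4.10×10⁻³ m
α₁L₁ = 5.53869×10⁻⁵, α₂L₂ = 3.882536×10⁻⁵ → Δ(αL) = 1.656154×10⁻⁵ m/K
ΔT = 4.10×10⁻³ / 1.656154×10⁻⁵ = 247.562 K, so T = 21.0 + 247.562 = 268.562 °C

T = 268.6 °C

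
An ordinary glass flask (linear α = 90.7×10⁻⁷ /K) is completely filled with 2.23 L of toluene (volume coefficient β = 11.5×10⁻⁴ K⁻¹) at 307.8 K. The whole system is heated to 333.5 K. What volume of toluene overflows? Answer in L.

0.0643 L

The flask also expands: β_container ≈ 3α = 2.721×10⁻⁵ /K
Net overflow = V₀(β_liq − 3α_cont)ΔT
β − 3α = 1.15×10⁻³ − 2.721×10⁻⁵ = 1.12279×10⁻³ /K; ΔT = 25.7 K
ΔV = 2.23 × 1.12279×10⁻³ × 25.7 = 0.0643 L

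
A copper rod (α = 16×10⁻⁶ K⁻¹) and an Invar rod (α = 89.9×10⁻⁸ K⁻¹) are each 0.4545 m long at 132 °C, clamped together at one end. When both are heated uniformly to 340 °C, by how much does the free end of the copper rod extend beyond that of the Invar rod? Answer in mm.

ΔT = 208 K
copper: ΔL = 16×10⁻⁶ × 0.4545 m × 208 = 1.5126×10⁻³ m = 1.5126 mm
Invar: ΔL = 89.9×10⁻⁸ × 0.4545 m × 208 = 8.4988×10⁻⁵ m = 0.084988 mm
difference = 1.5126 − 0.084988 = 1.427612 mm

1.43 mm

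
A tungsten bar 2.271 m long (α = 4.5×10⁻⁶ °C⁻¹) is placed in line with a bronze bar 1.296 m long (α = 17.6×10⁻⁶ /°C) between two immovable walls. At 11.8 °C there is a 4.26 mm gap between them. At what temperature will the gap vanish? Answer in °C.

α₁L₁ = 1.02195×10⁻⁵ m/K, α₂L₂ = 2.28096×10⁻⁵ m/K → total 3.30291×10⁻⁵ m/K
ΔT = g/(α₁L₁+α₂L₂) = 4.26×10⁻³ / 3.30291×10⁻⁵ = 128.98 K
T = 11.8 + 128.98 = 140.78 °C

T = 141 °C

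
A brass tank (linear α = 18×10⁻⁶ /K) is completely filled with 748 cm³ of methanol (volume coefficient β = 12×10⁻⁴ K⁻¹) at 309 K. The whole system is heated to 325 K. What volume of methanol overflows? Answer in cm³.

The tank also expands: β_container ≈ 3α = 5.4×10⁻⁵ /K
Net overflow = V₀(β_liq − 3α_cont)ΔT
β − 3α = 1.20×10⁻³ − 5.4×10⁻⁵ = 1.146×10⁻³ /K; ΔT = 16 K
ΔV = 748 × 1.146×10⁻³ × 16 = 13.7 cm³

13.7 cm³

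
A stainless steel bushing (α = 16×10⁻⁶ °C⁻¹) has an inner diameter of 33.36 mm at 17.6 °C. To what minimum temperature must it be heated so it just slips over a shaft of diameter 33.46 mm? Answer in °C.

T = 205 °C

Required Δd = 33.46 − 33.36 = 0.10 mm
Δd = αd₀ΔT ⇒ ΔT = Δd/(αd₀) = 0.10 / (16×10⁻⁶ × 33.36) = 187.35 K
T_min = 17.6 + 187.35 = 204.95 °C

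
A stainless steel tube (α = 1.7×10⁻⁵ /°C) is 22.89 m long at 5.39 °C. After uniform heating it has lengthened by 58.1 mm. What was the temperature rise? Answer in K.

ΔL = αL₀ΔT ⇒ ΔT = ΔL / (αL₀)
ΔT = 58.1×10⁻³ m / (1.7×10⁻⁵ × 22.89 m) = 149.31 K

ΔT = 149 K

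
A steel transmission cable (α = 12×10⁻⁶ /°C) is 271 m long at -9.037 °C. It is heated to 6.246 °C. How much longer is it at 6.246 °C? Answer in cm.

ΔL = 4.97 cm

|ΔT| = |6.246 − (-9.037)| = 15.283 K
ΔL = αL₀ΔT = (12×10⁻⁶)(271)(15.283) = 4.97×10⁻² m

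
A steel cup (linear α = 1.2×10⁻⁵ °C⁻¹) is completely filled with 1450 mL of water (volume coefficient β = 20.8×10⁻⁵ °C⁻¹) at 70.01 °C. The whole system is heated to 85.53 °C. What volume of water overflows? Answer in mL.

3.87 mL

The cup also expands: β_container ≈ 3α = 3.6×10⁻⁵ /K
Net overflow = V₀(β_liq − 3α_cont)ΔT
β − 3α = 2.08×10⁻⁴ − 3.6×10⁻⁵ = 1.72×10⁻⁴ /K; ΔT = 15.52 K
ΔV = 1450 × 1.72×10⁻⁴ × 15.52 = 3.87 mL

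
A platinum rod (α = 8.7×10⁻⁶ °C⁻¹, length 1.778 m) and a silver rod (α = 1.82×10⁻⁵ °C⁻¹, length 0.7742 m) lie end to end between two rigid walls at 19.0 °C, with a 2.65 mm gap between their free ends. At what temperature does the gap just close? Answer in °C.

T = 109 °C

α₁L₁ = 1.54686×10⁻⁵ m/K, α₂L₂ = 1.409044×10⁻⁵ m/K → total 2.955904×10⁻⁵ m/K
ΔT = g/(α₁L₁+α₂L₂) = 2.65×10⁻³ / 2.955904×10⁻⁵ = 89.65 K
T = 19.0 + 89.65 = 108.65 °C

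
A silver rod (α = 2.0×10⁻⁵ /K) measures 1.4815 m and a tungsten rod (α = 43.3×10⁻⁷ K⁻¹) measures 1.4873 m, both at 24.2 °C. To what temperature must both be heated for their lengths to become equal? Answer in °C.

T = 274.3 °C

L₁(1 + α₁ΔT) = L₂(1 + α₂ΔT) ⇒ ΔT = (L₂ − L₁)/(α₁L₁ − α₂L₂)
L₂ − L₁ = 1.4873 − 1.4815 = 5.80×10⁻³ m
α₁L₁ − α₂L₂ = 2.0×10⁻⁵×1.4815 − 43.3×10⁻⁷×1.4873 = 2.3189991×10⁻⁵ m/K
ΔT = 5.80×10⁻³ / 2.3189991×10⁻⁵ = 250.108 K
T = 24.2 + 250.108 = 274.308 °C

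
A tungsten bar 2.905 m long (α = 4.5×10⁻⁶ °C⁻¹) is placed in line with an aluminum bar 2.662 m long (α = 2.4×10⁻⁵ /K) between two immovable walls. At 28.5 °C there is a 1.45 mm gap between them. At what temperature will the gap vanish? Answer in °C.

T = 47.3 °C

α₁L₁ = 1.30725×10⁻⁵ m/K, α₂L₂ = 6.3888×10⁻⁵ m/K → total 7.69605×10⁻⁵ m/K
ΔT = g/(α₁L₁+α₂L₂) = 1.45×10⁻³ / 7.69605×10⁻⁵ = 18.841 K
T = 28.5 + 18.841 = 47.341 °C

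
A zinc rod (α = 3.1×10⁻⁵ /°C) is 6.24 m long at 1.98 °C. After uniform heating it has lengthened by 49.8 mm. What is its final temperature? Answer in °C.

T = 259 °C

ΔL = αL₀ΔT ⇒ ΔT = ΔL / (αL₀)
ΔT = 49.8×10⁻³ m / (3.1×10⁻⁵ × 6.24 m) = 257.44 K
T = 1.98 + 257.44 = 259.42 °C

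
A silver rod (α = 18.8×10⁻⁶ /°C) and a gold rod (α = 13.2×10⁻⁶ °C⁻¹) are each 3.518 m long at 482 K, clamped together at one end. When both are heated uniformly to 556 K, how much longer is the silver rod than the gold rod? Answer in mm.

1.46 mm

ΔT = 74 K
silver: ΔL = 18.8×10⁻⁶ × 3.518 m × 74 = 4.8942×10⁻³ m = 4.8942 mm
gold: ΔL = 13.2×10⁻⁶ × 3.518 m × 74 = 3.4364×10⁻³ m = 3.4364 mm
difference = 4.8942 − 3.4364 = 1.4578 mm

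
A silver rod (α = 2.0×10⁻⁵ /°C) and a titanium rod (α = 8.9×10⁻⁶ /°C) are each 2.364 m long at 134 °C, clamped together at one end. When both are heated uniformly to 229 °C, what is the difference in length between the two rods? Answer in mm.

2.49 mm

ΔT = 95 K
silver: ΔL = 2.0×10⁻⁵ × 2.364 m × 95 = 4.4916×10⁻³ m = 4.4916 mm
titanium: ΔL = 8.9×10⁻⁶ × 2.364 m × 95 = 1.9988×10⁻³ m = 1.9988 mm
difference = 4.4916 − 1.9988 = 2.4928 mm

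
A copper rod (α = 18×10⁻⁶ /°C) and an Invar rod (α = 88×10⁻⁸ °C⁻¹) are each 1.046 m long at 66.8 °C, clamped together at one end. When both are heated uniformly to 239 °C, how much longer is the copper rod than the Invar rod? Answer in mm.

3.08 mm

ΔT = 172.2 K
copper: ΔL = 18×10⁻⁶ × 1.046 m × 172.2 = 3.2422×10⁻³ m = 3.2422 mm
Invar: ΔL = 88×10⁻⁸ × 1.046 m × 172.2 = 1.5851×10⁻⁴ m = 0.15851 mm
difference = 3.2422 − 0.15851 = 3.08369 mm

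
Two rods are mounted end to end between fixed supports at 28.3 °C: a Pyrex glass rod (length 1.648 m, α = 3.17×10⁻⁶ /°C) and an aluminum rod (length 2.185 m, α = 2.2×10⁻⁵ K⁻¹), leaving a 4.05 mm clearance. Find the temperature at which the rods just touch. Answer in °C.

T = 104 °C

α₁L₁ = 5.22416×10⁻⁶ m/K, α₂L₂ = 4.807×10⁻⁵ m/K → total 5.329416×10⁻⁵ m/K
ΔT = g/(α₁L₁+α₂L₂) = 4.05×10⁻³ / 5.329416×10⁻⁵ = 75.99 K
T = 28.3 + 75.99 = 104.29 °C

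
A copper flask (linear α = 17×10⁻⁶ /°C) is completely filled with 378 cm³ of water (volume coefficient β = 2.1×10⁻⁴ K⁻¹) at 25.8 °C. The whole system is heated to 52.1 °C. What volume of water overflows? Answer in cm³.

1.58 cm³

The flask also expands: β_container ≈ 3α = 5.1×10⁻⁵ /K
Net overflow = V₀(β_liq − 3α_cont)ΔT
β − 3α = 2.10×10⁻⁴ − 5.1×10⁻⁵ = 1.59×10⁻⁴ /K; ΔT = 26.3 K
ΔV = 378 × 1.59×10⁻⁴ × 26.3 = 1.58 cm³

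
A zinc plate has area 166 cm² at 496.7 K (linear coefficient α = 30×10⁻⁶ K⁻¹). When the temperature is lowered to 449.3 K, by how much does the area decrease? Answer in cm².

ΔA = 0.472 cm²

Area coefficient ≈ 2α; |ΔT| = 47.4 K
ΔA = 2αA₀ΔT = 2(30×10⁻⁶)(166)(47.4) = 0.472 cm²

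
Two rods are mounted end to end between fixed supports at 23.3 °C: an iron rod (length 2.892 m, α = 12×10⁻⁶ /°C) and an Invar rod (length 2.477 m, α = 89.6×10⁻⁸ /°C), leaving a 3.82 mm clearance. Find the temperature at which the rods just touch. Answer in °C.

α₁L₁ = 3.4704×10⁻⁵ m/K, α₂L₂ = 2.219392×10⁻⁶ m/K → total 3.6923392×10⁻⁵ m/K
ΔT = g/(α₁L₁+α₂L₂) = 3.82×10⁻³ / 3.6923392×10⁻⁵ = 103.46 K
T = 23.3 + 103.46 = 126.76 °C

T = 127 °C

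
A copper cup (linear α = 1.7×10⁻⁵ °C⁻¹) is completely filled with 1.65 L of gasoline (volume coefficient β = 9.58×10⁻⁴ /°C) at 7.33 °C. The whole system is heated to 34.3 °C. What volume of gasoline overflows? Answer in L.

The cup also expands: β_container ≈ 3α = 5.1×10⁻⁵ /K
Net overflow = V₀(β_liq − 3α_cont)ΔT
β − 3α = 9.58×10⁻⁴ − 5.1×10⁻⁵ = 9.07×10⁻⁴ /K; ΔT = 26.97 K
ΔV = 1.65 × 9.07×10⁻⁴ × 26.97 = 0.0404 L

0.0404 L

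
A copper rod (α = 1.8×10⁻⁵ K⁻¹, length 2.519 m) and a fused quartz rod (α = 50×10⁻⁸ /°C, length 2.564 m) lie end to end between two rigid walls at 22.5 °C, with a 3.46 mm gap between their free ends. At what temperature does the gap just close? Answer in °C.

Gap closes when ΔL₁ + ΔL₂ = 3.46 mm = 3.46×10⁻³ m
(α₁L₁ + α₂L₂)ΔT = g
α₁L₁ + α₂L₂ = 1.8×10⁻⁵×2.519 + 50×10⁻⁸×2.564 = 4.6624×10⁻⁵ m/K
ΔT = 3.46×10⁻³ / 4.6624×10⁻⁵ = 74.211 K
T = 22.5 + 74.211 = 96.711 °C

T = 96.7 °C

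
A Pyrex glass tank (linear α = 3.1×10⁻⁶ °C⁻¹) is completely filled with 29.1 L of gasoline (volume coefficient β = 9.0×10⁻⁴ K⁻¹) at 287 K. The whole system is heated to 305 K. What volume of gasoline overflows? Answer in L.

0.467 L

The tank also expands: β_container ≈ 3α = 9.3×10⁻⁶ /K
Net overflow = V₀(β_liq − 3α_cont)ΔT
β − 3α = 9.00×10⁻⁴ − 9.3×10⁻⁶ = 8.907×10⁻⁴ /K; ΔT = 18 K
ΔV = 29.1 × 8.907×10⁻⁴ × 18 = 0.467 L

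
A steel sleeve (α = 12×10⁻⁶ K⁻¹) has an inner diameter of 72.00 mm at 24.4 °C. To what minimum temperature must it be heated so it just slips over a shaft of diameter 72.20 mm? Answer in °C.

Required Δd = 72.20 − 72.00 = 0.20 mm
Δd = αd₀ΔT ⇒ ΔT = Δd/(αd₀) = 0.20 / (12×10⁻⁶ × 72.00) = 231.48 K
T_min = 24.4 + 231.48 = 255.88 °C

T = 256 °C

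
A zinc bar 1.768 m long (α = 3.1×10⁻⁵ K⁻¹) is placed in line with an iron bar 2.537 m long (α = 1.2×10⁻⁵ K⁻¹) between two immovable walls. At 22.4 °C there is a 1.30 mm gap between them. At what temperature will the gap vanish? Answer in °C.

Gap closes when ΔL₁ + ΔL₂ = 1.30 mm = 1.30×10⁻³ m
(α₁L₁ + α₂L₂)ΔT = g
α₁L₁ + α₂L₂ = 3.1×10⁻⁵×1.768 + 1.2×10⁻⁵×2.537 = 8.5252×10⁻⁵ m/K
ΔT = 1.30×10⁻³ / 8.5252×10⁻⁵ = 15.249 K
T = 22.4 + 15.249 = 37.649 °C

T = 37.6 °C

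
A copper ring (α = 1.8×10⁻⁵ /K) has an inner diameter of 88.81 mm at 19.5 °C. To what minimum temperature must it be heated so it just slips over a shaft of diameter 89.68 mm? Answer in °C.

Required Δd = 89.68 − 88.81 = 0.87 mm
Δd = αd₀ΔT ⇒ ΔT = Δd/(αd₀) = 0.87 / (1.8×10⁻⁵ × 88.81) = 544.23 K
T_min = 19.5 + 544.23 = 563.73 °C

T = 564 °C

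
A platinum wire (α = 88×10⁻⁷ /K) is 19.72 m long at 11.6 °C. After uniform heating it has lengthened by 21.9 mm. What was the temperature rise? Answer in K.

ΔL = αL₀ΔT ⇒ ΔT = ΔL / (αL₀)
ΔT = 21.9×10⁻³ m / (88×10⁻⁷ × 19.72 m) = 126.20 K

ΔT = 126 K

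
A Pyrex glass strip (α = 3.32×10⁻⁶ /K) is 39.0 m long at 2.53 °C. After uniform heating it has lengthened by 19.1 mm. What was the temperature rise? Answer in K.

ΔL = αL₀ΔT ⇒ ΔT = ΔL / (αL₀)
ΔT = 19.1×10⁻³ m / (3.32×10⁻⁶ × 39.0 m) = 147.51 K

ΔT = 148 K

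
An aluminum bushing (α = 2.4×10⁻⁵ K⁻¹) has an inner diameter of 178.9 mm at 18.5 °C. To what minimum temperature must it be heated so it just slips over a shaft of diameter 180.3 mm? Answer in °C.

T = 345 °C

Required Δd = 180.3 − 178.9 = 1.4 mm
Δd = αd₀ΔT ⇒ ΔT = Δd/(αd₀) = 1.4 / (2.4×10⁻⁵ × 178.9) = 326.07 K
T_min = 18.5 + 326.07 = 344.57 °C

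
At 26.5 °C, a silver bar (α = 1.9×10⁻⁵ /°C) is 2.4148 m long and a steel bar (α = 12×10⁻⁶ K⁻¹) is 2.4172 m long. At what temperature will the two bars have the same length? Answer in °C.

T = 168.7 °C

L₁(1 + α₁ΔT) = L₂(1 + α₂ΔT) ⇒ ΔT = (L₂ − L₁)/(α₁L₁ − α₂L₂)
L₂ − L₁ = 2.4172 − 2.4148 = 2.40×10⁻³ m
α₁L₁ − α₂L₂ = 1.9×10⁻⁵×2.4148 − 12×10⁻⁶×2.4172 = 1.68748×10⁻⁵ m/K
ΔT = 2.40×10⁻³ / 1.68748×10⁻⁵ = 142.224 K
T = 26.5 + 142.224 = 168.724 °C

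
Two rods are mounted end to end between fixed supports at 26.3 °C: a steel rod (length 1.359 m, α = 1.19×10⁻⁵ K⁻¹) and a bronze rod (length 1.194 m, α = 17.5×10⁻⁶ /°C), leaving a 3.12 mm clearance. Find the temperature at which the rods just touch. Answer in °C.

T = 110 °C

α₁L₁ = 1.61721×10⁻⁵ m/K, α₂L₂ = 2.0895×10⁻⁵ m/K → total 3.70671×10⁻⁵ m/K
ΔT = g/(α₁L₁+α₂L₂) = 3.12×10⁻³ / 3.70671×10⁻⁵ = 84.17 K
T = 26.3 + 84.17 = 110.47 °C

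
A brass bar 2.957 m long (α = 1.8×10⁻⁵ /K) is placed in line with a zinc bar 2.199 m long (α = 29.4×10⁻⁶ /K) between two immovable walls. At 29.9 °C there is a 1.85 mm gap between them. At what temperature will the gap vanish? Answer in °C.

α₁L₁ = 5.3226×10⁻⁵ m/K, α₂L₂ = 6.46506×10⁻⁵ m/K → total 1.178766×10⁻⁴ m/K
ΔT = g/(α₁L₁+α₂L₂) = 1.85×10⁻³ / 1.178766×10⁻⁴ = 15.694 K
T = 29.9 + 15.694 = 45.594 °C

T = 45.6 °C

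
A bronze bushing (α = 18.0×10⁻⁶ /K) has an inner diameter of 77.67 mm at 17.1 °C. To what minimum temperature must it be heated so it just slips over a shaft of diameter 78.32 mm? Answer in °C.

Required Δd = 78.32 − 77.67 = 0.65 mm
Δd = αd₀ΔT ⇒ ΔT = Δd/(αd₀) = 0.65 / (18.0×10⁻⁶ × 77.67) = 464.93 K
T_min = 17.1 + 464.93 = 482.03 °C

T = 482 °C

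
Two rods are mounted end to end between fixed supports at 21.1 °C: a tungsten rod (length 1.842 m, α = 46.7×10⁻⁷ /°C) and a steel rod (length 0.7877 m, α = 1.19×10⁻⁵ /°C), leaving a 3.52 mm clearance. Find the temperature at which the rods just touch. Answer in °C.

T = 217 °C

α₁L₁ = 8.60214×10⁻⁶ m/K, α₂L₂ = 9.37363×10⁻⁶ m/K → total 1.797577×10⁻⁵ m/K
ΔT = g/(α₁L₁+α₂L₂) = 3.52×10⁻³ / 1.797577×10⁻⁵ = 195.82 K
T = 21.1 + 195.82 = 216.92 °C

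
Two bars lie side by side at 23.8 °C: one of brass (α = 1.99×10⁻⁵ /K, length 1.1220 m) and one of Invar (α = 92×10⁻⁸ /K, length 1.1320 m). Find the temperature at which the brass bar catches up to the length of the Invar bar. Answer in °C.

T = 493.6 °C

L₁(1 + α₁ΔT) = L₂(1 + α₂ΔT) ⇒ ΔT = (L₂ − L₁)/(α₁L₁ − α₂L₂)
L₂ − L₁ = 1.1320 − 1.1220 = 1.00×10⁻² m
α₁L₁ − α₂L₂ = 1.99×10⁻⁵×1.1220 − 92×10⁻⁸×1.1320 = 2.128636×10⁻⁵ m/K
ΔT = 1.00×10⁻² / 2.128636×10⁻⁵ = 469.784 K
T = 23.8 + 469.784 = 493.584 °C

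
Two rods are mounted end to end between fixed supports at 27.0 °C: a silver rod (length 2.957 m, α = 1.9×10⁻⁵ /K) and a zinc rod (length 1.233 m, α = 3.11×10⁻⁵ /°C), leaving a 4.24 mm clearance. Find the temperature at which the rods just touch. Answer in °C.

T = 71.9 °C

Gap closes when ΔL₁ + ΔL₂ = 4.24 mm = 4.24×10⁻³ m
(α₁L₁ + α₂L₂)ΔT = g
α₁L₁ + α₂L₂ = 1.9×10⁻⁵×2.957 + 3.11×10⁻⁵×1.233 = 9.45293×10⁻⁵ m/K
ΔT = 4.24×10⁻³ / 9.45293×10⁻⁵ = 44.854 K
T = 27.0 + 44.854 = 71.854 °C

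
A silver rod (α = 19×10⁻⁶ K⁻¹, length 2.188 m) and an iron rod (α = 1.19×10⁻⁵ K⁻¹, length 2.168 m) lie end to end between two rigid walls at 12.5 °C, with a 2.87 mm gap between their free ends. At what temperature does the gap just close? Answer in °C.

T = 55.1 °C

α₁L₁ = 4.1572×10⁻⁵ m/K, α₂L₂ = 2.57992×10⁻⁵ m/K → total 6.73712×10⁻⁵ m/K
ΔT = g/(α₁L₁+α₂L₂) = 2.87×10⁻³ / 6.73712×10⁻⁵ = 42.600 K
T = 12.5 + 42.600 = 55.100 °C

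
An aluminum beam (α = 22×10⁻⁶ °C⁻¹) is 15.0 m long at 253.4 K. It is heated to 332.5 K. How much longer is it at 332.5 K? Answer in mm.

ΔL = 26.1 mm

|ΔT| = |332.5 − 253.4| = 79.1 K
ΔL = αL₀ΔT = (22×10⁻⁶)(15.0)(79.1) = 2.61×10⁻² m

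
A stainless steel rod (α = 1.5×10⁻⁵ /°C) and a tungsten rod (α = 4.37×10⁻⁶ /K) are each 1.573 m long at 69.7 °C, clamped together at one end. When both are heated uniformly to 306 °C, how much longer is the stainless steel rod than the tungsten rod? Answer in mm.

ΔT = 236.3 K
stainless steel: ΔL = 1.5×10⁻⁵ × 1.573 m × 236.3 = 5.5755×10⁻³ m = 5.5755 mm
tungsten: ΔL = 4.37×10⁻⁶ × 1.573 m × 236.3 = 1.6243×10⁻³ m = 1.6243 mm
difference = 5.5755 − 1.6243 = 3.9512 mm

3.95 mm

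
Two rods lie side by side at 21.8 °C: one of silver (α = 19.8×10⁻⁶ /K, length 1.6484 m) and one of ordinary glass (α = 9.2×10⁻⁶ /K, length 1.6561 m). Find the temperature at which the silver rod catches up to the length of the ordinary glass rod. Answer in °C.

T = 464.3 °C

L₁(1 + α₁ΔT) = L₂(1 + α₂ΔT) ⇒ ΔT = (L₂ − L₁)/(α₁L₁ − α₂L₂)
L₂ − L₁ = 1.6561 − 1.6484 = 7.70×10⁻³ m
α₁L₁ − α₂L₂ = 19.8×10⁻⁶×1.6484 − 9.2×10⁻⁶×1.6561 = 1.74022×10⁻⁵ m/K
ΔT = 7.70×10⁻³ / 1.74022×10⁻⁵ = 442.473 K
T = 21.8 + 442.473 = 464.273 °C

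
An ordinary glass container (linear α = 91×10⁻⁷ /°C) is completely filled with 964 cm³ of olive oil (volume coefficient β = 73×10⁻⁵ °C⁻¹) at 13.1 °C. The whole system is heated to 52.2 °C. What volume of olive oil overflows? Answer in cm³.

The container also expands: β_container ≈ 3α = 2.73×10⁻⁵ /K
Net overflow = V₀(β_liq − 3α_cont)ΔT
β − 3α = 7.30×10⁻⁴ − 2.73×10⁻⁵ = 7.027×10⁻⁴ /K; ΔT = 39.1 K
ΔV = 964 × 7.027×10⁻⁴ × 39.1 = 26.5 cm³

26.5 cm³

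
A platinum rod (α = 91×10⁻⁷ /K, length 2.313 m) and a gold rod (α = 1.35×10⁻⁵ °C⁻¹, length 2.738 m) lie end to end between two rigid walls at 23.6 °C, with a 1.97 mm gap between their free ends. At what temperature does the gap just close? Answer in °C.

Gap closes when ΔL₁ + ΔL₂ = 1.97 mm = 1.97×10⁻³ m
(α₁L₁ + α₂L₂)ΔT = g
α₁L₁ + α₂L₂ = 91×10⁻⁷×2.313 + 1.35×10⁻⁵×2.738 = 5.80113×10⁻⁵ m/K
ΔT = 1.97×10⁻³ / 5.80113×10⁻⁵ = 33.959 K
T = 23.6 + 33.959 = 57.559 °C

T = 57.6 °C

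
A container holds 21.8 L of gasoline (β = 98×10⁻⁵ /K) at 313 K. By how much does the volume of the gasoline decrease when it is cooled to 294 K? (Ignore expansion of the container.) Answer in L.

ΔV = 0.406 L

|ΔT| = |294 − 313| = 19 K
ΔV = βV₀ΔT = (98×10⁻⁵)(21.8)(19) = 0.406 L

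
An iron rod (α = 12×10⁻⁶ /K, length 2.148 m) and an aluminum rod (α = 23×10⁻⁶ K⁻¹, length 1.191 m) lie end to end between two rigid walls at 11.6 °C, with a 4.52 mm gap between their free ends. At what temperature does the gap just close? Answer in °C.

T = 96.6 °C

α₁L₁ = 2.5776×10⁻⁵ m/K, α₂L₂ = 2.7393×10⁻⁵ m/K → total 5.3169×10⁻⁵ m/K
ΔT = g/(α₁L₁+α₂L₂) = 4.52×10⁻³ / 5.3169×10⁻⁵ = 85.012 K
T = 11.6 + 85.012 = 96.612 °C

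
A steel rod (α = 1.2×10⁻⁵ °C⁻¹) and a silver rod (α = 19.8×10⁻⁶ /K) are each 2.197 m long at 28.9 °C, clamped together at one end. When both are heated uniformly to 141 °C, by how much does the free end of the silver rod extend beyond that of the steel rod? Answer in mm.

1.92 mm

ΔT = 112.1 K
steel: ΔL = 1.2×10⁻⁵ × 2.197 m × 112.1 = 2.9554×10⁻³ m = 2.9554 mm
silver: ΔL = 19.8×10⁻⁶ × 2.197 m × 112.1 = 4.8764×10⁻³ m = 4.8764 mm
difference = 4.8764 − 2.9554 = 1.9210 mm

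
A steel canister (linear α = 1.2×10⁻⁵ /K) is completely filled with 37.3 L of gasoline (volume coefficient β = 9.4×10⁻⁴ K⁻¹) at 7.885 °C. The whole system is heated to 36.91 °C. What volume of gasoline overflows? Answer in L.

0.979 L

The canister also expands: β_container ≈ 3α = 3.6×10⁻⁵ /K
Net overflow = V₀(β_liq − 3α_cont)ΔT
β − 3α = 9.40×10⁻⁴ − 3.6×10⁻⁵ = 9.04×10⁻⁴ /K; ΔT = 29.025 K
ΔV = 37.3 × 9.04×10⁻⁴ × 29.025 = 0.979 L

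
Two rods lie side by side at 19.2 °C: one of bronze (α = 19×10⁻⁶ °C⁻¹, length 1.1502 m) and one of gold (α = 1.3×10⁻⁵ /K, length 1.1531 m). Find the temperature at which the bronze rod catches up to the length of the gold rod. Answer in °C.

T = 441.7 °C

L₁(1 + α₁ΔT) = L₂(1 + α₂ΔT) ⇒ ΔT = (L₂ − L₁)/(α₁L₁ − α₂L₂)
L₂ − L₁ = 1.1531 − 1.1502 = 2.90×10⁻³ m
α₁L₁ − α₂L₂ = 19×10⁻⁶×1.1502 − 1.3×10⁻⁵×1.1531 = 6.8635×10⁻⁶ m/K
ΔT = 2.90×10⁻³ / 6.8635×10⁻⁶ = 422.525 K
T = 19.2 + 422.525 = 441.725 °C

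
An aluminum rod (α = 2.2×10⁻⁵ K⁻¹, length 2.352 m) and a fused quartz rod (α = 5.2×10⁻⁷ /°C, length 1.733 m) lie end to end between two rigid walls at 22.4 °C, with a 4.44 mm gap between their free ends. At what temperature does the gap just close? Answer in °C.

α₁L₁ = 5.1744×10⁻⁵ m/K, α₂L₂ = 9.0116×10⁻⁷ m/K → total 5.264516×10⁻⁵ m/K
ΔT = g/(α₁L₁+α₂L₂) = 4.44×10⁻³ / 5.264516×10⁻⁵ = 84.34 K
T = 22.4 + 84.34 = 106.74 °C

T = 107 °C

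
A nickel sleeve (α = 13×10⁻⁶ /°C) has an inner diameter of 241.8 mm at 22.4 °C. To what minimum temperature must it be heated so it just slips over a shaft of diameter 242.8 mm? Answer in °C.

T = 341 °C

Required Δd = 242.8 − 241.8 = 1.0 mm
Δd = αd₀ΔT ⇒ ΔT = Δd/(αd₀) = 1.0 / (13×10⁻⁶ × 241.8) = 318.13 K
T_min = 22.4 + 318.13 = 340.53 °C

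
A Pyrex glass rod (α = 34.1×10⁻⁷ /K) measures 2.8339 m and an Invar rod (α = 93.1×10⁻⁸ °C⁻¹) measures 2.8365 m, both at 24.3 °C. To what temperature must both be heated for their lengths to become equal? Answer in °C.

T = 394.5 °C

Equal length when α₁L₁ΔT − α₂L₂ΔT = L₂ − L₁ = 2.60×10⁻³ m
α₁L₁ = 9.663599×10⁻⁶, α₂L₂ = 2.6407815×10⁻⁶ → Δ(αL) = 7.0228175×10⁻⁶ m/K
ΔT = 2.60×10⁻³ / 7.0228175×10⁻⁶ = 370.222 K, so T = 24.3 + 370.222 = 394.522 °C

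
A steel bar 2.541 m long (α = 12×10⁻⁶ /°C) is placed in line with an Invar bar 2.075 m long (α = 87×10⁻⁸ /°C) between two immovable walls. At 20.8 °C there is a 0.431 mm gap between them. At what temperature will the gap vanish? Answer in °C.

α₁L₁ = 3.0492×10⁻⁵ m/K, α₂L₂ = 1.80525×10⁻⁶ m/K → total 3.229725×10⁻⁵ m/K
ΔT = g/(α₁L₁+α₂L₂) = 4.31×10⁻⁴ / 3.229725×10⁻⁵ = 13.345 K
T = 20.8 + 13.345 = 34.145 °C

T = 34.1 °C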